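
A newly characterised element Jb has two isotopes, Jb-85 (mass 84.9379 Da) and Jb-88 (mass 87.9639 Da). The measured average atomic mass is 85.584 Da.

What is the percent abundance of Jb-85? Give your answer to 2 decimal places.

Writing the weighted mean with unknown fraction x of Jb-85:
84.9379·x + 87.9639·(1 − x) = 85.584
(84.9379 − 87.9639)·x = 85.584 − 87.9639
x = -2.3799 / -3.0260 = 0.78648 → 78.65% Jb-85, 21.35% Jb-88.

78.65%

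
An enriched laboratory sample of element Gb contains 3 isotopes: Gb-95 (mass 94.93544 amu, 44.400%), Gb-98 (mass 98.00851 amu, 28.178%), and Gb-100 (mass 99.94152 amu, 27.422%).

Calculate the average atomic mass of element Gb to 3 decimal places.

Average mass = Σ (abundance × isotope mass) = 0.44400 × 94.93544 + 0.28178 × 98.00851 + 0.27422 × 99.94152
= 42.151335 + 27.616838 + 27.405964 = 97.174137 amu

97.174 amu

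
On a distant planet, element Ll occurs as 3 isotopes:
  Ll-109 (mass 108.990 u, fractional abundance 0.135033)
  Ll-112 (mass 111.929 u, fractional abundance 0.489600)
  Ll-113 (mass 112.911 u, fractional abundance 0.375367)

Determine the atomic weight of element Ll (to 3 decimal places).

Weight each isotope mass by its fractional abundance: 0.135033 × 108.990 + 0.489600 × 111.929 + 0.375367 × 112.911
= 14.7172 + 54.8004 + 42.3831 = 111.9007 u

111.901 u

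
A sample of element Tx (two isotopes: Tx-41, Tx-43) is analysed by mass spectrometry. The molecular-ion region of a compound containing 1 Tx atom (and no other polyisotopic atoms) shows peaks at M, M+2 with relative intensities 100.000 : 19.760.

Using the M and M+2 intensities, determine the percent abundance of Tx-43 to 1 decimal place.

16.5%

Let p = fractional abundance of Tx-41. I(M+2)/I(M) = [C(1,1)·p^0·(1−p)] / p^1 = 1·(1−p)/p = 19.760/100.000 = 0.1976
(1−p)/p = 0.1976/1 = 0.1976  ⇒  p = 1/(1 + 0.1976) = 0.8350
Tx-41: 83.5%, Tx-43: 16.5%.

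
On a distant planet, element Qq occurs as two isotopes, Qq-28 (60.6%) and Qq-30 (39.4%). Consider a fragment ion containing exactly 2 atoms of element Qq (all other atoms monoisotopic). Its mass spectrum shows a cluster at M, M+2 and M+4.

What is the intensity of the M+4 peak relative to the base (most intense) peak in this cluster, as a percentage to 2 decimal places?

Binomial terms of (0.606 + 0.394)^2: M 0.3672, M+2 0.4775, M+4 0.1552 → M+2 is the base peak.
P(M+2) = C(2,1) × 0.606^1 × 0.394^1 = 2 × 0.6060 × 0.3940 = 0.477528 (base)
P(M+4) = C(2,2) × 0.606^0 × 0.394^2 = 1 × 1.0000 × 0.155236 = 0.155236
Relative intensity = 0.155236 / 0.477528 × 100 = 32.51

32.51%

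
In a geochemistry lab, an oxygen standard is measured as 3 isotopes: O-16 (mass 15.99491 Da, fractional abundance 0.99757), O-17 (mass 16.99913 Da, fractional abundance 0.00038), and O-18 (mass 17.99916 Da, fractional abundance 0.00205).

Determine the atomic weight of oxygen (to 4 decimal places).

15.9994 Da

Average mass = Σ (abundance × isotope mass) = 0.99757 × 15.99491 + 0.00038 × 16.99913 + 0.00205 × 17.99916
= 15.956042 + 0.006460 + 0.036898 = 15.999400 Da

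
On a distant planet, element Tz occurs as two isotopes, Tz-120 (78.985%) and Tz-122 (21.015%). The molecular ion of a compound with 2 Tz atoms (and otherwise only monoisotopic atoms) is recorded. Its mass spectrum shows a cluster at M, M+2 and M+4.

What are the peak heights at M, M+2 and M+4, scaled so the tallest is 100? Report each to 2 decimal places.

Expanding (0.78985 + 0.21015)^2:
P(M) = 0.78985^2 = 0.623863
P(M+2) = 2 × 0.78985^1 × 0.21015^1 = 0.331974
P(M+4) = 0.21015^2 = 0.044163
The M peak is largest (0.623863); scaling to 100 gives 100.00 : 53.21 : 7.08.

100.00 : 53.21 : 7.08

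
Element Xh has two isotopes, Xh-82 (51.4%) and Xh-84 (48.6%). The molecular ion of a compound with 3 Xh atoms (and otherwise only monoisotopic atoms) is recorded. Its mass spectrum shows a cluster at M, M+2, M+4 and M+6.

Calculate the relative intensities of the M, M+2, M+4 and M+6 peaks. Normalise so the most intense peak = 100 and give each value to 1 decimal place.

The 3 Xh atoms are independent, so intensities follow the terms of (0.514 + 0.486)^3.
P(M) = 0.514^3 = 0.135797
P(M+2) = 3 × 0.514^2 × 0.486^1 = 0.385198
P(M+4) = 3 × 0.514^1 × 0.486^2 = 0.364214
P(M+6) = 0.486^3 = 0.114791
The M+2 peak is largest (0.385198); scaling to 100 gives 35.3 : 100.0 : 94.6 : 29.8.

35.3 : 100.0 : 94.6 : 29.8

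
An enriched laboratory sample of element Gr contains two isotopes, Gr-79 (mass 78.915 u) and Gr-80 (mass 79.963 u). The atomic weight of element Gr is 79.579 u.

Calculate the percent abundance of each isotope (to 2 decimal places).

With x = fraction of Gr-79 (so Gr-80 is 1 − x):
78.915·x + 79.963·(1 − x) = 79.579
(78.915 − 79.963)·x = 79.579 − 79.963
x = -0.384 / -1.048 = 0.36641 → 36.64% Gr-79, 63.36% Gr-80.

Gr-79: 36.64%, Gr-80: 63.36%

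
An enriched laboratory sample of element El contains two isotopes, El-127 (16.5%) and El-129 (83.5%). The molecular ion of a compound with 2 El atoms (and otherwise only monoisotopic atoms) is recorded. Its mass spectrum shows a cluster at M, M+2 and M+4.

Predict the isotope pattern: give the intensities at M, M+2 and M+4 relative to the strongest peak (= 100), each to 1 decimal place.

The 2 El atoms are independent, so intensities follow the terms of (0.165 + 0.835)^2.
P(M) = 0.165^2 = 0.027225
P(M+2) = 2 × 0.165^1 × 0.835^1 = 0.275550
P(M+4) = 0.835^2 = 0.697225
The M+4 peak is largest (0.697225); scaling to 100 gives 3.9 : 39.5 : 100.0.

3.9 : 39.5 : 100.0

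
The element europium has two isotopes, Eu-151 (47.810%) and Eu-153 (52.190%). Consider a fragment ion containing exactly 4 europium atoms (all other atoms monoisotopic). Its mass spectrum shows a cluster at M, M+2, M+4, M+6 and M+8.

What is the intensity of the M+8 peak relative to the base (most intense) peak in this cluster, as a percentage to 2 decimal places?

19.86%

Term probabilities: M 0.0522, M+2 0.2281, M+4 0.3736, M+6 0.2719, M+8 0.0742. Base peak = M+4.
P(M+4) = C(4,2) × 0.47810^2 × 0.52190^2 = 6 × 0.22857961 × 0.27237961 = 0.373563 (base)
P(M+8) = C(4,4) × 0.47810^0 × 0.52190^4 = 1 × 1.0000 × 0.07419065 = 0.074191
Relative intensity = 0.074191 / 0.373563 × 100 = 19.86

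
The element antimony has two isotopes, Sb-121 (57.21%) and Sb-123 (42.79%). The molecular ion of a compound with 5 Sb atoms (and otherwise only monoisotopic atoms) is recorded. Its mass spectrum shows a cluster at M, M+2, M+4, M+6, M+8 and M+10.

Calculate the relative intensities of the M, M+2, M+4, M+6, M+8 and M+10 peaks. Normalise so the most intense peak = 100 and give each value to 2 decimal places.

17.88 : 66.85 : 100.00 : 74.79 : 27.97 : 4.18

The 5 Sb atoms are independent, so intensities follow the terms of (0.5721 + 0.4279)^5.
P(M) = 0.5721^5 = 0.061286
P(M+2) = 5 × 0.5721^4 × 0.4279^1 = 0.229192
P(M+4) = 10 × 0.5721^3 × 0.4279^2 = 0.342847
P(M+6) = 10 × 0.5721^2 × 0.4279^3 = 0.256431
P(M+8) = 5 × 0.5721^1 × 0.4279^4 = 0.095898
P(M+10) = 0.4279^5 = 0.014345
The M+4 peak is largest (0.342847); scaling to 100 gives 17.88 : 66.85 : 100.00 : 74.79 : 27.97 : 4.18.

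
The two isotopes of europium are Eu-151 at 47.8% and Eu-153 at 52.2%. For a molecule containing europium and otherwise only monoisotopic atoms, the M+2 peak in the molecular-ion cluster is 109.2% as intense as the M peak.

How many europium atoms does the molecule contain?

1

For n independent Eu atoms, I(M+2)/I(M) = n · (abundance Eu-153) / (abundance Eu-151) = n · 0.522/0.478.
n = 1.092 × 0.478/0.522 = 1.00 ≈ 1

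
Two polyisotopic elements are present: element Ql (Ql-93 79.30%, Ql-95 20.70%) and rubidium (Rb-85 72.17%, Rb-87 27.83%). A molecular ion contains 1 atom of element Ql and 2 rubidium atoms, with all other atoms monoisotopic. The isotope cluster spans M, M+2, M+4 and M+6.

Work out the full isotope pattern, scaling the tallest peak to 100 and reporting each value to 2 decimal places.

96.87 : 100.00 : 33.91 : 3.76

Element Ql pattern (n=1): 0.7930 : 0.2070
Rubidium pattern (n=2): 0.52085089 : 0.40169822 : 0.07745089
Convolve the two distributions (both contribute in 2-u steps):
  M: 0.7930×0.52085089 = 0.413035
  M+2: 0.7930×0.40169822 + 0.2070×0.52085089 = 0.426363
  M+4: 0.7930×0.07745089 + 0.2070×0.40169822 = 0.144570
  M+6: 0.2070×0.07745089 = 0.016032
Scale to base peak (0.426363) = 100: 96.87 : 100.00 : 33.91 : 3.76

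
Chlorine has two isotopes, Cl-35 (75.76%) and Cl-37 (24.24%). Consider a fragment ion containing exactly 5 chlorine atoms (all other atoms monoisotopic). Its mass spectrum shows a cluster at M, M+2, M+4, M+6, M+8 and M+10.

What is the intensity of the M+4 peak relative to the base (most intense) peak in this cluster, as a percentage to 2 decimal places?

Term probabilities: M 0.2496, M+2 0.3993, M+4 0.2555, M+6 0.0817, M+8 0.0131, M+10 0.0008. Base peak = M+2.
P(M+2) = C(5,1) × 0.7576^4 × 0.2424^1 = 5 × 0.32942751 × 0.2424 = 0.399266 (base)
P(M+4) = C(5,2) × 0.7576^3 × 0.2424^2 = 10 × 0.4348304 × 0.05875776 = 0.255497
Relative intensity = 0.255497 / 0.399266 × 100 = 63.99

63.99%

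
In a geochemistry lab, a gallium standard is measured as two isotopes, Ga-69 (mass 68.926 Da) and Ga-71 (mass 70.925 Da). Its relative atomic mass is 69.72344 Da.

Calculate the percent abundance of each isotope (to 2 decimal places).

Ga-69: 60.11%, Ga-71: 39.89%

Writing the weighted mean with unknown fraction x of Ga-69:
68.926·x + 70.925·(1 − x) = 69.72344
(68.926 − 70.925)·x = 69.72344 − 70.925
x = -1.20156 / -1.999 = 0.60108 → 60.11% Ga-69, 39.89% Ga-71.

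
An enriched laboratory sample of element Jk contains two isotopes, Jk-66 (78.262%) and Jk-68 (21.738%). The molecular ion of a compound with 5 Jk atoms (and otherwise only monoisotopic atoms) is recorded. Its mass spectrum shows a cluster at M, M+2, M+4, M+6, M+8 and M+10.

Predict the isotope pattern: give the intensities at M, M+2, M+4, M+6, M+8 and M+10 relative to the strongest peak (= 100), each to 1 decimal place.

72.0 : 100.0 : 55.6 : 15.4 : 2.1 : 0.1

The 5 Jk atoms are independent, so intensities follow the terms of (0.78262 + 0.21738)^5.
P(M) = 0.78262^5 = 0.293599
P(M+2) = 5 × 0.78262^4 × 0.21738^1 = 0.407749
P(M+4) = 10 × 0.78262^3 × 0.21738^2 = 0.226512
P(M+6) = 10 × 0.78262^2 × 0.21738^3 = 0.062916
P(M+8) = 5 × 0.78262^1 × 0.21738^4 = 0.008738
P(M+10) = 0.21738^5 = 0.000485
The M+2 peak is largest (0.407749); scaling to 100 gives 72.0 : 100.0 : 55.6 : 15.4 : 2.1 : 0.1.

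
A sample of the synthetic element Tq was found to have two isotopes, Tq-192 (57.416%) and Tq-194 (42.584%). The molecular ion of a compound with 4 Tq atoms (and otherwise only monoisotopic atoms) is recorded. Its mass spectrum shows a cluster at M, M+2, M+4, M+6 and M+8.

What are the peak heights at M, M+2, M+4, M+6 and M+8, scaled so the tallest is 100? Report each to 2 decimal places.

Expanding (0.57416 + 0.42584)^4:
P(M) = 0.57416^4 = 0.108676
P(M+2) = 4 × 0.57416^3 × 0.42584^1 = 0.322408
P(M+4) = 6 × 0.57416^2 × 0.42584^2 = 0.358682
P(M+6) = 4 × 0.57416^1 × 0.42584^3 = 0.177350
P(M+8) = 0.42584^4 = 0.032884
The M+4 peak is largest (0.358682); scaling to 100 gives 30.30 : 89.89 : 100.00 : 49.44 : 9.17.

30.30 : 89.89 : 100.00 : 49.44 : 9.17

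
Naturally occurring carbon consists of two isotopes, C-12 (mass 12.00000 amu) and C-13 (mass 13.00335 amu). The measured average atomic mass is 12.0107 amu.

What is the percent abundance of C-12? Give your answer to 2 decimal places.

Writing the weighted mean with unknown fraction x of C-12:
12.00000·x + 13.00335·(1 − x) = 12.0107
(12.00000 − 13.00335)·x = 12.0107 − 13.00335
x = -0.99265 / -1.00335 = 0.98934 → 98.93% C-12, 1.07% C-13.

98.93%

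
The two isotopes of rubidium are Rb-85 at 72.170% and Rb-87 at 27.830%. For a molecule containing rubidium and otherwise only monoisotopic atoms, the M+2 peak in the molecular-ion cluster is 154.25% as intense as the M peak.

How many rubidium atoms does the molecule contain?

4

For n independent Rb atoms, I(M+2)/I(M) = n · (abundance Rb-87) / (abundance Rb-85) = n · 0.27830/0.72170.
n = 1.5425 × 0.72170/0.27830 = 4.00 ≈ 4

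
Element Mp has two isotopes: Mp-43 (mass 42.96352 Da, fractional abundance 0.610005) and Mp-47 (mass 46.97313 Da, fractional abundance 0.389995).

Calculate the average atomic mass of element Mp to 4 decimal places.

44.5272 Da

The abundance-weighted mean is 0.610005 × 42.96352 + 0.389995 × 46.97313
= 26.207962 + 18.319286 = 44.527248 Da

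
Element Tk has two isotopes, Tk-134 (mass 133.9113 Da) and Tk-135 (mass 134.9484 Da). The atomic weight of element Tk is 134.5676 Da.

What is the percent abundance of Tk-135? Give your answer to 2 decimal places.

With x = fraction of Tk-134 (so Tk-135 is 1 − x):
133.9113·x + 134.9484·(1 − x) = 134.5676
(133.9113 − 134.9484)·x = 134.5676 − 134.9484
x = -0.3808 / -1.0371 = 0.36718 → 36.72% Tk-134, 63.28% Tk-135.

63.28%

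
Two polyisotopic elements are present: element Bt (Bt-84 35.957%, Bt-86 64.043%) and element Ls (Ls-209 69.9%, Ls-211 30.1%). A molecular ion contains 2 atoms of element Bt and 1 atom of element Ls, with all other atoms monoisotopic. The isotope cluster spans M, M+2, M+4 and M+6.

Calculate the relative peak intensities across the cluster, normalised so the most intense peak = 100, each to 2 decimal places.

Element Bt pattern (n=2): 0.12929058 : 0.46055883 : 0.41015058
Element Ls pattern (n=1): 0.6990 : 0.3010
Convolve the two distributions (both contribute in 2-u steps):
  M: 0.12929058×0.6990 = 0.090374
  M+2: 0.12929058×0.3010 + 0.46055883×0.6990 = 0.360847
  M+4: 0.46055883×0.3010 + 0.41015058×0.6990 = 0.425323
  M+6: 0.41015058×0.3010 = 0.123455
Scale to base peak (0.425323) = 100: 21.25 : 84.84 : 100.00 : 29.03

21.25 : 84.84 : 100.00 : 29.03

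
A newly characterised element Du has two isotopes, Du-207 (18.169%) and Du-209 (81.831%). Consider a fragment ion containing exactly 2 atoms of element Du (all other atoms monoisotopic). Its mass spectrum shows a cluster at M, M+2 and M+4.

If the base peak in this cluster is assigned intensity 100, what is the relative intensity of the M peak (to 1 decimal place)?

Term probabilities: M 0.0330, M+2 0.2974, M+4 0.6696. Base peak = M+4.
P(M+4) = C(2,2) × 0.18169^0 × 0.81831^2 = 1 × 1.0000 × 0.66963126 = 0.669631 (base)
P(M) = C(2,0) × 0.18169^2 × 0.81831^0 = 1 × 0.03301126 × 1.0000 = 0.033011
Relative intensity = 0.033011 / 0.669631 × 100 = 4.9

4.9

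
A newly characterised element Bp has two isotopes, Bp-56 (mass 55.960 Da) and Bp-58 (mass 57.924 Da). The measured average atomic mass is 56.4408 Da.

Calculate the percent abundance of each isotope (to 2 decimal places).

Bp-56: 75.52%, Bp-58: 24.48%

Let x be the fractional abundance of Bp-56; then Bp-58 has abundance 1 − x.
55.960·x + 57.924·(1 − x) = 56.4408
(55.960 − 57.924)·x = 56.4408 − 57.924
x = -1.4832 / -1.964 = 0.75519 → 75.52% Bp-56, 24.48% Bp-58.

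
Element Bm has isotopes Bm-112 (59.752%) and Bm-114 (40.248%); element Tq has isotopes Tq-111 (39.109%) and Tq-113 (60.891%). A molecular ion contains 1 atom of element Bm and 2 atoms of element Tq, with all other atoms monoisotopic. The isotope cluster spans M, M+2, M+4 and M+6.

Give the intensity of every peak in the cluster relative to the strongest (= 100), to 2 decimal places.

Element Bm pattern (n=1): 0.59752 : 0.40248
Element Tq pattern (n=2): 0.15295139 : 0.47627722 : 0.37077139
Convolve the two distributions (both contribute in 2-u steps):
  M: 0.59752×0.15295139 = 0.091392
  M+2: 0.59752×0.47627722 + 0.40248×0.15295139 = 0.346145
  M+4: 0.59752×0.37077139 + 0.40248×0.47627722 = 0.413235
  M+6: 0.40248×0.37077139 = 0.149228
Scale to base peak (0.413235) = 100: 22.12 : 83.76 : 100.00 : 36.11

22.12 : 83.76 : 100.00 : 36.11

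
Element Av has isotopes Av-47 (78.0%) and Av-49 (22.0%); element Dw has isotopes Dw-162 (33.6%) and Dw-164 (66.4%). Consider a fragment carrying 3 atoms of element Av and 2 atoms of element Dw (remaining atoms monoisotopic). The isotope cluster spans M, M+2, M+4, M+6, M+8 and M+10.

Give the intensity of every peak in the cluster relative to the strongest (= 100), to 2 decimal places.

Element Av pattern (n=3): 0.474552 : 0.401544 : 0.113256 : 0.010648
Element Dw pattern (n=2): 0.112896 : 0.446208 : 0.440896
Convolve the two distributions (both contribute in 2-u steps):
  M: 0.474552×0.112896 = 0.053575
  M+2: 0.474552×0.446208 + 0.401544×0.112896 = 0.257082
  M+4: 0.474552×0.440896 + 0.401544×0.446208 + 0.113256×0.112896 = 0.401186
  M+6: 0.401544×0.440896 + 0.113256×0.446208 + 0.010648×0.112896 = 0.228777
  M+8: 0.113256×0.440896 + 0.010648×0.446208 = 0.054685
  M+10: 0.010648×0.440896 = 0.004695
Scale to base peak (0.401186) = 100: 13.35 : 64.08 : 100.00 : 57.03 : 13.63 : 1.17

13.35 : 64.08 : 100.00 : 57.03 : 13.63 : 1.17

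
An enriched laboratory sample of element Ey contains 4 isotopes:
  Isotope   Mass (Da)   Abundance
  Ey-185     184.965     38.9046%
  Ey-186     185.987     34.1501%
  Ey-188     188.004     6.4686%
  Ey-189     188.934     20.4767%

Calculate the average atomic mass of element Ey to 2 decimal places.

186.32 Da

The abundance-weighted mean is 0.389046 × 184.965 + 0.341501 × 185.987 + 0.064686 × 188.004 + 0.204767 × 188.934
= 71.9599 + 63.5147 + 12.1612 + 38.6874 = 186.3232 Da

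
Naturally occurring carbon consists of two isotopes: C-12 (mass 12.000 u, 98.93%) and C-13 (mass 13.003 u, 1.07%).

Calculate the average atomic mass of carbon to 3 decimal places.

12.011 u

The abundance-weighted mean is 0.9893 × 12.000 + 0.0107 × 13.003
= 11.8716 + 0.1391 = 12.0107 u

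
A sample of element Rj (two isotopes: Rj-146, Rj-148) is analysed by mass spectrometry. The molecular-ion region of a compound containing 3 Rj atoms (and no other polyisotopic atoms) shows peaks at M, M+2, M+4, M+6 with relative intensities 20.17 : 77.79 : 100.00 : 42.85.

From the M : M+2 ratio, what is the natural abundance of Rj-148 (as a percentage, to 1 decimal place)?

If p is the fraction of Rj that is Rj-146, then I(M+2)/I(M) = [C(3,1)·p^2·(1−p)] / p^3 = 3·(1−p)/p = 77.79/20.17 = 3.8567
(1−p)/p = 3.8567/3 = 1.2856  ⇒  p = 1/(1 + 1.2856) = 0.4375
Rj-146: 43.8%, Rj-148: 56.2%.

56.2%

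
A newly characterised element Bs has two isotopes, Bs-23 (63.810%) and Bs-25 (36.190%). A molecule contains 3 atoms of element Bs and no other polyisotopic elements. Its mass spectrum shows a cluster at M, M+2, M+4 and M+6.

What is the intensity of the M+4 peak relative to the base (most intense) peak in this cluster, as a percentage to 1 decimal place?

56.7%

Term probabilities: M 0.2598, M+2 0.4421, M+4 0.2507, M+6 0.0474. Base peak = M+2.
P(M+2) = C(3,1) × 0.63810^2 × 0.36190^1 = 3 × 0.40717161 × 0.3619 = 0.442066 (base)
P(M+4) = C(3,2) × 0.63810^1 × 0.36190^2 = 3 × 0.6381 × 0.13097161 = 0.250719
Relative intensity = 0.250719 / 0.442066 × 100 = 56.7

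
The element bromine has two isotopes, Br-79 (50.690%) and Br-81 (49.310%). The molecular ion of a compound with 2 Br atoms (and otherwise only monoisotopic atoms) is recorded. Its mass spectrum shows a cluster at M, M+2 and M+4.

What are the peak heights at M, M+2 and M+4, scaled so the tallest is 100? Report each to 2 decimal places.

Each Br atom is independently Br-79 (p = 0.50690) or Br-81 (q = 0.49310); the cluster is the binomial expansion (p + q)^2.
P(M) = 0.50690^2 = 0.256948
P(M+2) = 2 × 0.50690^1 × 0.49310^1 = 0.499905
P(M+4) = 0.49310^2 = 0.243148
The M+2 peak is largest (0.499905); scaling to 100 gives 51.40 : 100.00 : 48.64.

51.40 : 100.00 : 48.64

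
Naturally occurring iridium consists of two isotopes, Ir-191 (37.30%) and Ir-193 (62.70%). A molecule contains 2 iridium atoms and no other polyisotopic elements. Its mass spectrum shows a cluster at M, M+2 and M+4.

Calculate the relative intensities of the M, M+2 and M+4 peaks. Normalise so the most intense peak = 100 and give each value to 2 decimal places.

29.74 : 100.00 : 84.05

The 2 Ir atoms are independent, so intensities follow the terms of (0.3730 + 0.6270)^2.
P(M) = 0.3730^2 = 0.139129
P(M+2) = 2 × 0.3730^1 × 0.6270^1 = 0.467742
P(M+4) = 0.6270^2 = 0.393129
The M+2 peak is largest (0.467742); scaling to 100 gives 29.74 : 100.00 : 84.05.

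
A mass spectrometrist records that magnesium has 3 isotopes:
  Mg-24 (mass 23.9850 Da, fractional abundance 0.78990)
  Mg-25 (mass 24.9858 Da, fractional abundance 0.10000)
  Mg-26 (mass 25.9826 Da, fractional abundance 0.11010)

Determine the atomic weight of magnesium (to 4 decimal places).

Weight each isotope mass by its fractional abundance: 0.78990 × 23.9850 + 0.10000 × 24.9858 + 0.11010 × 25.9826
= 18.94575 + 2.49858 + 2.86068 = 24.30501 Da

24.3050 Da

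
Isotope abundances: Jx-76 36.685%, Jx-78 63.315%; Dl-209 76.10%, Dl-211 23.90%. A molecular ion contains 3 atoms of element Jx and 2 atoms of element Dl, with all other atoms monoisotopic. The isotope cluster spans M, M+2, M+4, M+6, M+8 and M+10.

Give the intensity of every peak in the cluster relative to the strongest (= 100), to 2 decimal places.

Element Jx pattern (n=3): 0.04937028 : 0.25562593 : 0.4411873 : 0.25381649
Element Dl pattern (n=2): 0.579121 : 0.363758 : 0.057121
Convolve the two distributions (both contribute in 2-u steps):
  M: 0.04937028×0.579121 = 0.028591
  M+2: 0.04937028×0.363758 + 0.25562593×0.579121 = 0.165997
  M+4: 0.04937028×0.057121 + 0.25562593×0.363758 + 0.4411873×0.579121 = 0.351307
  M+6: 0.25562593×0.057121 + 0.4411873×0.363758 + 0.25381649×0.579121 = 0.322077
  M+8: 0.4411873×0.057121 + 0.25381649×0.363758 = 0.117529
  M+10: 0.25381649×0.057121 = 0.014498
Scale to base peak (0.351307) = 100: 8.14 : 47.25 : 100.00 : 91.68 : 33.45 : 4.13

8.14 : 47.25 : 100.00 : 91.68 : 33.45 : 4.13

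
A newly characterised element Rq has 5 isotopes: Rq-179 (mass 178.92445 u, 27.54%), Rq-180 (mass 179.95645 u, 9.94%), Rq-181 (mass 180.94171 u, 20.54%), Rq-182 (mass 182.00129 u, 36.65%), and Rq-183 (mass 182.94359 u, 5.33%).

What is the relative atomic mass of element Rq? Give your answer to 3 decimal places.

Ar = Σ fᵢ·mᵢ = 0.2754 × 178.92445 + 0.0994 × 179.95645 + 0.2054 × 180.94171 + 0.3665 × 182.00129 + 0.0533 × 182.94359
= 49.275794 + 17.887671 + 37.165427 + 66.703473 + 9.750893 = 180.783258 u

180.783 u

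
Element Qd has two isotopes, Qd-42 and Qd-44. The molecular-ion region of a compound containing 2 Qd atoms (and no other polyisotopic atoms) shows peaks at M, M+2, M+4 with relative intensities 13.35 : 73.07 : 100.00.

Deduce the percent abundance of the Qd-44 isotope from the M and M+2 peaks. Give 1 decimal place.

73.2%

Write p for the Qd-42 fraction. I(M+2)/I(M) = [C(2,1)·p^1·(1−p)] / p^2 = 2·(1−p)/p = 73.07/13.35 = 5.4734
(1−p)/p = 5.4734/2 = 2.7367  ⇒  p = 1/(1 + 2.7367) = 0.2676
Qd-42: 26.8%, Qd-44: 73.2%.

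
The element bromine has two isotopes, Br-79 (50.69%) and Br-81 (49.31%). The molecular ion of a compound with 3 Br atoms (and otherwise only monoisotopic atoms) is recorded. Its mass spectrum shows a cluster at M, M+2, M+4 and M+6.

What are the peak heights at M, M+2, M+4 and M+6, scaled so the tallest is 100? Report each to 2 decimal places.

The 3 Br atoms are independent, so intensities follow the terms of (0.5069 + 0.4931)^3.
P(M) = 0.5069^3 = 0.130247
P(M+2) = 3 × 0.5069^2 × 0.4931^1 = 0.380103
P(M+4) = 3 × 0.5069^1 × 0.4931^2 = 0.369755
P(M+6) = 0.4931^3 = 0.119896
The M+2 peak is largest (0.380103); scaling to 100 gives 34.27 : 100.00 : 97.28 : 31.54.

34.27 : 100.00 : 97.28 : 31.54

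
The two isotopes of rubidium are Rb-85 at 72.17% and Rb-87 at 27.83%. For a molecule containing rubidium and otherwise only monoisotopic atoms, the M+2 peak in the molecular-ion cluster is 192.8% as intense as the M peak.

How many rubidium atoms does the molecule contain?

With n Rb atoms, P(M+2)/P(M) = C(n,1)·p^(n−1)q / p^n = n·q/p = n · 0.2783/0.7217.
n = 1.928 × 0.7217/0.2783 = 5.00 ≈ 5

5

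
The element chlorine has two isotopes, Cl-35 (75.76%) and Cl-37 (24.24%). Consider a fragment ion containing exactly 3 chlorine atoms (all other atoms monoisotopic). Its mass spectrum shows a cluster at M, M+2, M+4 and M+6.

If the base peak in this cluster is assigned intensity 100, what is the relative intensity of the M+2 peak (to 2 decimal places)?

95.99

Term probabilities: M 0.4348, M+2 0.4174, M+4 0.1335, M+6 0.0142. Base peak = M.
P(M) = C(3,0) × 0.7576^3 × 0.2424^0 = 1 × 0.4348304 × 1.0000 = 0.434830 (base)
P(M+2) = C(3,1) × 0.7576^2 × 0.2424^1 = 3 × 0.57395776 × 0.2424 = 0.417382
Relative intensity = 0.417382 / 0.434830 × 100 = 95.99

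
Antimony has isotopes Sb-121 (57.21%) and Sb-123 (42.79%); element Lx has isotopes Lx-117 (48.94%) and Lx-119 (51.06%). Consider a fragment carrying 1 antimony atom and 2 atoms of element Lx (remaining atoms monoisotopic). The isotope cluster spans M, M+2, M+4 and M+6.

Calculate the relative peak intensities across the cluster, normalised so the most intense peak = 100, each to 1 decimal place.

Antimony pattern (n=1): 0.5721 : 0.4279
Element Lx pattern (n=2): 0.23951236 : 0.49977528 : 0.26071236
Convolve the two distributions (both contribute in 2-u steps):
  M: 0.5721×0.23951236 = 0.137025
  M+2: 0.5721×0.49977528 + 0.4279×0.23951236 = 0.388409
  M+4: 0.5721×0.26071236 + 0.4279×0.49977528 = 0.363007
  M+6: 0.4279×0.26071236 = 0.111559
Scale to base peak (0.388409) = 100: 35.3 : 100.0 : 93.5 : 28.7

35.3 : 100.0 : 93.5 : 28.7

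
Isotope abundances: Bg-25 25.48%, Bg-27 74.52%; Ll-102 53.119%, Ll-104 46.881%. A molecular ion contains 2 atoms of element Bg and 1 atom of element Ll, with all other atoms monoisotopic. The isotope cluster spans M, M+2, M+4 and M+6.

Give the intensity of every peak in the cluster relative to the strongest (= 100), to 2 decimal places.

7.29 : 49.08 : 100.00 : 55.04

Element Bg pattern (n=2): 0.06492304 : 0.37975392 : 0.55532304
Element Ll pattern (n=1): 0.53119 : 0.46881
Convolve the two distributions (both contribute in 2-u steps):
  M: 0.06492304×0.53119 = 0.034486
  M+2: 0.06492304×0.46881 + 0.37975392×0.53119 = 0.232158
  M+4: 0.37975392×0.46881 + 0.55532304×0.53119 = 0.473014
  M+6: 0.55532304×0.46881 = 0.260341
Scale to base peak (0.473014) = 100: 7.29 : 49.08 : 100.00 : 55.04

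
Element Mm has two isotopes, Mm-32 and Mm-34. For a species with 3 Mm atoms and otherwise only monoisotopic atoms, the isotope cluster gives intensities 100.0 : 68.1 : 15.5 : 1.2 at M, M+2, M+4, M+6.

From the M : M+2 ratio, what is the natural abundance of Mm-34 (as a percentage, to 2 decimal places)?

If p is the fraction of Mm that is Mm-32, then I(M+2)/I(M) = [C(3,1)·p^2·(1−p)] / p^3 = 3·(1−p)/p = 68.1/100.0 = 0.6810
(1−p)/p = 0.6810/3 = 0.2270  ⇒  p = 1/(1 + 0.2270) = 0.8150
Mm-32: 81.50%, Mm-34: 18.50%.

18.50%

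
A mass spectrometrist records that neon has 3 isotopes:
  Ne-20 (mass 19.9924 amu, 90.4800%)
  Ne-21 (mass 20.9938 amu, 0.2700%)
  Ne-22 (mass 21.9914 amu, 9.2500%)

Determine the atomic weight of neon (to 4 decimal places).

Weight each isotope mass by its fractional abundance: 0.904800 × 19.9924 + 0.002700 × 20.9938 + 0.092500 × 21.9914
= 18.08912 + 0.05668 + 2.03420 = 20.18000 amu

20.1800 amu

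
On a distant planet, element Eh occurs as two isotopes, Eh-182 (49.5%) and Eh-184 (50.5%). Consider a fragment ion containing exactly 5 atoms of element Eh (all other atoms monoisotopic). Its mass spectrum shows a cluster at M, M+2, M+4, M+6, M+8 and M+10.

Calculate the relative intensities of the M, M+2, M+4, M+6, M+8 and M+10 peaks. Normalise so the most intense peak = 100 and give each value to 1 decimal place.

9.4 : 48.0 : 98.0 : 100.0 : 51.0 : 10.4

Each Eh atom is independently Eh-182 (p = 0.495) or Eh-184 (q = 0.505); the cluster is the binomial expansion (p + q)^5.
P(M) = 0.495^5 = 0.029718
P(M+2) = 5 × 0.495^4 × 0.505^1 = 0.151594
P(M+4) = 10 × 0.495^3 × 0.505^2 = 0.309313
P(M+6) = 10 × 0.495^2 × 0.505^3 = 0.315562
P(M+8) = 5 × 0.495^1 × 0.505^4 = 0.160968
P(M+10) = 0.505^5 = 0.032844
The M+6 peak is largest (0.315562); scaling to 100 gives 9.4 : 48.0 : 98.0 : 100.0 : 51.0 : 10.4.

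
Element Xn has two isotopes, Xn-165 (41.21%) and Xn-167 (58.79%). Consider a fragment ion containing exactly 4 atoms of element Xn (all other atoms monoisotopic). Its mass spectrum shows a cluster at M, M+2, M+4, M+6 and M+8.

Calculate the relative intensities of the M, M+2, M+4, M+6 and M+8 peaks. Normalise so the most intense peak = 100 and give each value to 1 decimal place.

The 4 Xn atoms are independent, so intensities follow the terms of (0.4121 + 0.5879)^4.
P(M) = 0.4121^4 = 0.028841
P(M+2) = 4 × 0.4121^3 × 0.5879^1 = 0.164578
P(M+4) = 6 × 0.4121^2 × 0.5879^2 = 0.352179
P(M+6) = 4 × 0.4121^1 × 0.5879^3 = 0.334945
P(M+8) = 0.5879^4 = 0.119458
The M+4 peak is largest (0.352179); scaling to 100 gives 8.2 : 46.7 : 100.0 : 95.1 : 33.9.

8.2 : 46.7 : 100.0 : 95.1 : 33.9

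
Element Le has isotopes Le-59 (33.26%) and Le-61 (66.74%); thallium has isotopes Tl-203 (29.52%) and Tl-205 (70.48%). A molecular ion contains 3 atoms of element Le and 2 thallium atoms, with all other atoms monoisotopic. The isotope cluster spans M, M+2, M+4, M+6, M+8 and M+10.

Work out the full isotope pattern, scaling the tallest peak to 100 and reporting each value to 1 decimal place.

0.9 : 10.0 : 43.3 : 93.1 : 100.0 : 42.9

Element Le pattern (n=3): 0.03679313 : 0.22148889 : 0.44444283 : 0.29727515
Thallium pattern (n=2): 0.08714304 : 0.41611392 : 0.49674304
Convolve the two distributions (both contribute in 2-u steps):
  M: 0.03679313×0.08714304 = 0.003206
  M+2: 0.03679313×0.41611392 + 0.22148889×0.08714304 = 0.034611
  M+4: 0.03679313×0.49674304 + 0.22148889×0.41611392 + 0.44444283×0.08714304 = 0.149171
  M+6: 0.22148889×0.49674304 + 0.44444283×0.41611392 + 0.29727515×0.08714304 = 0.320867
  M+8: 0.44444283×0.49674304 + 0.29727515×0.41611392 = 0.344474
  M+10: 0.29727515×0.49674304 = 0.147669
Scale to base peak (0.344474) = 100: 0.9 : 10.0 : 43.3 : 93.1 : 100.0 : 42.9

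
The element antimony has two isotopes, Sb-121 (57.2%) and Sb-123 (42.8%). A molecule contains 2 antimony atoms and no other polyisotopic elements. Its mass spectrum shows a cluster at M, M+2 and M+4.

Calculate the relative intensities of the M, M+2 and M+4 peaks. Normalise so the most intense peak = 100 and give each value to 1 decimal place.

66.8 : 100.0 : 37.4

The 2 Sb atoms are independent, so intensities follow the terms of (0.572 + 0.428)^2.
P(M) = 0.572^2 = 0.327184
P(M+2) = 2 × 0.572^1 × 0.428^1 = 0.489632
P(M+4) = 0.428^2 = 0.183184
The M+2 peak is largest (0.489632); scaling to 100 gives 66.8 : 100.0 : 37.4.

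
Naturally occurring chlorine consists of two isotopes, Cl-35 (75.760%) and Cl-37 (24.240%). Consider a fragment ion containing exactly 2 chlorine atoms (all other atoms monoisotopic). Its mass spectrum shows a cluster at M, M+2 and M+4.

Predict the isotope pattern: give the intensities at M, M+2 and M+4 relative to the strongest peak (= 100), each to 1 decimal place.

The 2 Cl atoms are independent, so intensities follow the terms of (0.75760 + 0.24240)^2.
P(M) = 0.75760^2 = 0.573958
P(M+2) = 2 × 0.75760^1 × 0.24240^1 = 0.367284
P(M+4) = 0.24240^2 = 0.058758
The M peak is largest (0.573958); scaling to 100 gives 100.0 : 64.0 : 10.2.

100.0 : 64.0 : 10.2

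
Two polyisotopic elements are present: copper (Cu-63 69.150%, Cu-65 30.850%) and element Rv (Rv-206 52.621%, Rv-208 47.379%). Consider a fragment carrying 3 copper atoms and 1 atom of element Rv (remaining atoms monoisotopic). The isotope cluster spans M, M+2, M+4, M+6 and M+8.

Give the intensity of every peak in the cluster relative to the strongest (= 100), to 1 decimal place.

44.7 : 100.0 : 80.5 : 28.0 : 3.6

Copper pattern (n=3): 0.33065611 : 0.44254842 : 0.19743483 : 0.02936064
Element Rv pattern (n=1): 0.52621 : 0.47379
Convolve the two distributions (both contribute in 2-u steps):
  M: 0.33065611×0.52621 = 0.173995
  M+2: 0.33065611×0.47379 + 0.44254842×0.52621 = 0.389535
  M+4: 0.44254842×0.47379 + 0.19743483×0.52621 = 0.313567
  M+6: 0.19743483×0.47379 + 0.02936064×0.52621 = 0.108993
  M+8: 0.02936064×0.47379 = 0.013911
Scale to base peak (0.389535) = 100: 44.7 : 100.0 : 80.5 : 28.0 : 3.6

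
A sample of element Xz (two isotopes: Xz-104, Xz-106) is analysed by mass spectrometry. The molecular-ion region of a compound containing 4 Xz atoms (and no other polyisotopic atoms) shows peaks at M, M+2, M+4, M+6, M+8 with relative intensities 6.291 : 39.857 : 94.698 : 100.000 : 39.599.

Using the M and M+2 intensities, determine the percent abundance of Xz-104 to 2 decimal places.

38.70%

If p is the fraction of Xz that is Xz-104, then I(M+2)/I(M) = [C(4,1)·p^3·(1−p)] / p^4 = 4·(1−p)/p = 39.857/6.291 = 6.3356
(1−p)/p = 6.3356/4 = 1.5839  ⇒  p = 1/(1 + 1.5839) = 0.3870
Xz-104: 38.70%, Xz-106: 61.30%.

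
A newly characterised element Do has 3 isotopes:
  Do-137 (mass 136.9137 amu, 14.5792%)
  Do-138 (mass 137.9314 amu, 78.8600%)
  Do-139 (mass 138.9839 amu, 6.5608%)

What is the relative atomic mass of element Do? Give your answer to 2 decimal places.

The abundance-weighted mean is 0.145792 × 136.9137 + 0.788600 × 137.9314 + 0.065608 × 138.9839
= 19.96092 + 108.77270 + 9.11846 = 137.85208 amu

137.85 amu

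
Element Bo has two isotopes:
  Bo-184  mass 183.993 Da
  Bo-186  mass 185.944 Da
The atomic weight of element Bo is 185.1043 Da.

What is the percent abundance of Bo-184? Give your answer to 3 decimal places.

Let x be the fractional abundance of Bo-184; then Bo-186 has abundance 1 − x.
183.993·x + 185.944·(1 − x) = 185.1043
(183.993 − 185.944)·x = 185.1043 − 185.944
x = -0.8397 / -1.951 = 0.43039 → 43.039% Bo-184, 56.961% Bo-186.

43.039%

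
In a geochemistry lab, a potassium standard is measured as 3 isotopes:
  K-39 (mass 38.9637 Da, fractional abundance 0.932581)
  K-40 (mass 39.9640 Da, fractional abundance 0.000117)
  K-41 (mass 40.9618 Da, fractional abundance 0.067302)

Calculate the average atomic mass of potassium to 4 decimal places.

39.0983 Da

Weight each isotope mass by its fractional abundance: 0.932581 × 38.9637 + 0.000117 × 39.9640 + 0.067302 × 40.9618
= 36.33681 + 0.00468 + 2.75681 = 39.09830 Da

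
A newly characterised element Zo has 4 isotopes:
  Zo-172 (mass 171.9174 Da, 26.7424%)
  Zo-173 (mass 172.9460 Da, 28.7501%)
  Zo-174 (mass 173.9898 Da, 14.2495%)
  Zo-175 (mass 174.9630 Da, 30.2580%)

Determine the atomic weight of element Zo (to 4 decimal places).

173.4300 Da

Ar = Σ fᵢ·mᵢ = 0.267424 × 171.9174 + 0.287501 × 172.9460 + 0.142495 × 173.9898 + 0.302580 × 174.9630
= 45.97484 + 49.72215 + 24.79268 + 52.94030 = 173.42997 Da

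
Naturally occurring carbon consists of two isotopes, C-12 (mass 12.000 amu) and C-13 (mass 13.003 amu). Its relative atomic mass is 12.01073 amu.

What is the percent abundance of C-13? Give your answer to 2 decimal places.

Let x be the fractional abundance of C-12; then C-13 has abundance 1 − x.
12.000·x + 13.003·(1 − x) = 12.01073
(12.000 − 13.003)·x = 12.01073 − 13.003
x = -0.99227 / -1.003 = 0.98930 → 98.93% C-12, 1.07% C-13.

1.07%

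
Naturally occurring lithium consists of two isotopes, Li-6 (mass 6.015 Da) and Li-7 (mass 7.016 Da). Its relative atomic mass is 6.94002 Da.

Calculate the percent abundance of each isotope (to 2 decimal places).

Li-6: 7.59%, Li-7: 92.41%

Writing the weighted mean with unknown fraction x of Li-6:
6.015·x + 7.016·(1 − x) = 6.94002
(6.015 − 7.016)·x = 6.94002 − 7.016
x = -0.07598 / -1.001 = 0.07590 → 7.59% Li-6, 92.41% Li-7.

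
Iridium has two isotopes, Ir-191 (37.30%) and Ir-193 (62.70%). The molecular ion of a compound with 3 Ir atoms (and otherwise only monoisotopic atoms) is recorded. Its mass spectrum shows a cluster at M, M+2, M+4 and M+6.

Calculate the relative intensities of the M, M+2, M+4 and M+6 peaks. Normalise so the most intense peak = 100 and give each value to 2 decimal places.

Each Ir atom is independently Ir-191 (p = 0.3730) or Ir-193 (q = 0.6270); the cluster is the binomial expansion (p + q)^3.
P(M) = 0.3730^3 = 0.051895
P(M+2) = 3 × 0.3730^2 × 0.6270^1 = 0.261702
P(M+4) = 3 × 0.3730^1 × 0.6270^2 = 0.439911
P(M+6) = 0.6270^3 = 0.246492
The M+4 peak is largest (0.439911); scaling to 100 gives 11.80 : 59.49 : 100.00 : 56.03.

11.80 : 59.49 : 100.00 : 56.03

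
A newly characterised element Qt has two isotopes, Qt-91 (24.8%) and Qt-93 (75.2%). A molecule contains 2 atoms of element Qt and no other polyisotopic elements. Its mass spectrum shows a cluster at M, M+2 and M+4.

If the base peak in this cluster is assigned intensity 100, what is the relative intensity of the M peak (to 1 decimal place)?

Binomial terms of (0.248 + 0.752)^2: M 0.0615, M+2 0.3730, M+4 0.5655 → M+4 is the base peak.
P(M+4) = C(2,2) × 0.248^0 × 0.752^2 = 1 × 1.0000 × 0.565504 = 0.565504 (base)
P(M) = C(2,0) × 0.248^2 × 0.752^0 = 1 × 0.061504 × 1.0000 = 0.061504
Relative intensity = 0.061504 / 0.565504 × 100 = 10.9

10.9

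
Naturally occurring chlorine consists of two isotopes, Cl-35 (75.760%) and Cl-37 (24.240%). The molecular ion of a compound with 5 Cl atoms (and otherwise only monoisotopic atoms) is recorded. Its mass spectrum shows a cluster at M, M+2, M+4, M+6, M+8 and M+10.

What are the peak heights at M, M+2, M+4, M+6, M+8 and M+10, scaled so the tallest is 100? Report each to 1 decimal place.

The 5 Cl atoms are independent, so intensities follow the terms of (0.75760 + 0.24240)^5.
P(M) = 0.75760^5 = 0.249574
P(M+2) = 5 × 0.75760^4 × 0.24240^1 = 0.399266
P(M+4) = 10 × 0.75760^3 × 0.24240^2 = 0.255497
P(M+6) = 10 × 0.75760^2 × 0.24240^3 = 0.081748
P(M+8) = 5 × 0.75760^1 × 0.24240^4 = 0.013078
P(M+10) = 0.24240^5 = 0.000837
The M+2 peak is largest (0.399266); scaling to 100 gives 62.5 : 100.0 : 64.0 : 20.5 : 3.3 : 0.2.

62.5 : 100.0 : 64.0 : 20.5 : 3.3 : 0.2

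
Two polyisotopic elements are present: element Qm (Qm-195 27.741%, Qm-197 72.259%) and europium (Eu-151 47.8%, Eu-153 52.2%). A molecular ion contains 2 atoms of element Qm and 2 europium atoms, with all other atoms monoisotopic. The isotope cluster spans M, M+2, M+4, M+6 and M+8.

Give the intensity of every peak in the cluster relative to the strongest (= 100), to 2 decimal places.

Element Qm pattern (n=2): 0.07695631 : 0.40090738 : 0.52213631
Europium pattern (n=2): 0.228484 : 0.499032 : 0.272484
Convolve the two distributions (both contribute in 2-u steps):
  M: 0.07695631×0.228484 = 0.017583
  M+2: 0.07695631×0.499032 + 0.40090738×0.228484 = 0.130005
  M+4: 0.07695631×0.272484 + 0.40090738×0.499032 + 0.52213631×0.228484 = 0.340335
  M+6: 0.40090738×0.272484 + 0.52213631×0.499032 = 0.369804
  M+8: 0.52213631×0.272484 = 0.142274
Scale to base peak (0.369804) = 100: 4.75 : 35.16 : 92.03 : 100.00 : 38.47

4.75 : 35.16 : 92.03 : 100.00 : 38.47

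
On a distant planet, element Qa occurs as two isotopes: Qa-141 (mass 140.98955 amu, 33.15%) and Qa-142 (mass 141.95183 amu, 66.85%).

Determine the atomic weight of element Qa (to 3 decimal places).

141.633 amu

Ar = Σ fᵢ·mᵢ = 0.3315 × 140.98955 + 0.6685 × 141.95183
= 46.738036 + 94.894798 = 141.632834 amu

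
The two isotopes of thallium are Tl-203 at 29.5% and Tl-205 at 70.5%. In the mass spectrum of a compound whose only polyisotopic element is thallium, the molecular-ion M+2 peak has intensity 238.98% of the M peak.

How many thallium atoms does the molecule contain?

1

For n independent Tl atoms, I(M+2)/I(M) = n · (abundance Tl-205) / (abundance Tl-203) = n · 0.705/0.295.
n = 2.3898 × 0.295/0.705 = 1.00 ≈ 1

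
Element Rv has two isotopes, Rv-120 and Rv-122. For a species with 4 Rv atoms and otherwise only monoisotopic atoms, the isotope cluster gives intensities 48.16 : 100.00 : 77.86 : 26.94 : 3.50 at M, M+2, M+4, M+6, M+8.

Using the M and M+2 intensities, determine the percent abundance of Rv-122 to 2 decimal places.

34.17%

If p is the fraction of Rv that is Rv-120, then I(M+2)/I(M) = [C(4,1)·p^3·(1−p)] / p^4 = 4·(1−p)/p = 100.00/48.16 = 2.0764
(1−p)/p = 2.0764/4 = 0.5191  ⇒  p = 1/(1 + 0.5191) = 0.6583
Rv-120: 65.83%, Rv-122: 34.17%.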